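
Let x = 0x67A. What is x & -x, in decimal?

2

x = 11001111010 = 1658
-x (two's complement) = …00110000110
AND   = 00000000010 = 2
(x & -x isolates the lowest set bit of x.)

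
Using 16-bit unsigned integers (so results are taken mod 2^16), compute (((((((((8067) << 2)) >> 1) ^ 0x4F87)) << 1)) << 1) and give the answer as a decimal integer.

49668

8067 = 0001111110000011
→ << 2 (mod 2^16) → 0111111000001100 = 32268
→ >> 1 → 0011111100000110 = 16134
0x4F87 = 0100111110000111
→ ^ → 0111000010000001 = 28801
→ << 1 (mod 2^16) → 1110000100000010 = 57602
→ << 1 (mod 2^16) → 1100001000000100 = 49668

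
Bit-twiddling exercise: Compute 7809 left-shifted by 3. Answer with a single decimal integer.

7809 = 0001111010000001
shift left by 3 → 1111010000001000 = 62472
(equivalently, 7809 × 2^3 = 7809 × 8)

62472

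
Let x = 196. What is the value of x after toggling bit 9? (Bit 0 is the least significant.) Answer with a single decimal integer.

x = 0011000100
bit 9 is currently 0; toggle it via x ^ (1 << 9) = x ^ 512
→ 1011000100 = 708

708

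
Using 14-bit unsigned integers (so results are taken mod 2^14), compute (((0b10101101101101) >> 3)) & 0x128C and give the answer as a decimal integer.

0b10101101101101 = 10101101101101
→ >> 3 → 00010101101101 = 1389
0x128C = 01001010001100
→ & → 00000000001100 = 12

12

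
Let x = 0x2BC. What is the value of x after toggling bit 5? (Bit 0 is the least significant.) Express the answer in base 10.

668

x = 0001010111100
bit 5 is currently 1; toggle it via x ^ (1 << 5) = x ^ 32
→ 0001010011100 = 668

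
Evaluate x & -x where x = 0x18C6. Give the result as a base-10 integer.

2

x = 1100011000110 = 6342
-x (two's complement) = …0011100111010
AND   = 0000000000010 = 2
(x & -x isolates the lowest set bit of x.)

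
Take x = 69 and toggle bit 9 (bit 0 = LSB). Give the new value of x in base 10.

x = 0001000101
bit 9 is currently 0; toggle it via x ^ (1 << 9) = x ^ 512
→ 1001000101 = 581

581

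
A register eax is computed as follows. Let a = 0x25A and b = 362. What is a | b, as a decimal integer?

890

0x25A = 1001011010
362 = 0101101010
 OR → 1101111010 = 890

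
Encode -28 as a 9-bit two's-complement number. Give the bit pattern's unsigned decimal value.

28 in 9 bits: 000011100
Invert: 111100011
Add 1:  111100100 = 484
(Check: 2^9 - 28 = 512 - 28 = 484.)

484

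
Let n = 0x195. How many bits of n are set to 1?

0x195 = 110010101
Count the 1s: 1 + 1 + 1 + 1 + 1 = 5

5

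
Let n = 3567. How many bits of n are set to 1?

10

3567 = 110111101111
Count the 1s: 1 + 1 + 1 + 1 + 1 + 1 + 1 + 1 + 1 + 1 = 10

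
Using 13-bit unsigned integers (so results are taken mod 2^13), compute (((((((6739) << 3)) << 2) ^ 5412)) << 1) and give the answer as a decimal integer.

6739 = 1101001010011
→ << 3 (mod 2^13) → 1001010011000 = 4760
→ << 2 (mod 2^13) → 0101001100000 = 2656
5412 = 1010100100100
→ ^ → 1111101000100 = 8004
→ << 1 (mod 2^13) → 1111010001000 = 7816

7816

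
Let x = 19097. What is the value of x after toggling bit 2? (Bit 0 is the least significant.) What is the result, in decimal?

x = 100101010011001
bit 2 is currently 0; toggle it via x ^ (1 << 2) = x ^ 4
→ 100101010011101 = 19101

19101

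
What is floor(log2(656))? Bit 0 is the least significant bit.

656 = 1010010000
The topmost 1 is at position 9 (since 2^9 = 512 ≤ 656 < 1024).

9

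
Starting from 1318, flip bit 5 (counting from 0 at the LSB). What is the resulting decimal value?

1286

x = 010100100110
bit 5 is currently 1; toggle it via x ^ (1 << 5) = x ^ 32
→ 010100000110 = 1286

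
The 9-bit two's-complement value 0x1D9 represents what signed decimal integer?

pattern = 111011001 (MSB is 1 ⇒ negative)
Invert: 000100110, add 1 → 000100111 = 39, so the value is -39.
(Equivalently: 473 - 2^9 = 473 - 512 = -39.)

-39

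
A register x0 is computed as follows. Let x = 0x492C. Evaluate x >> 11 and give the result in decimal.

0x492C = 100100100101100
shift right by 11 → 000000000001001 = 9
(equivalently, floor(18732 / 2048))

9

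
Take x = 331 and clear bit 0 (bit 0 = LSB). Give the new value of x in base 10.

x = 101001011
bit 0 is currently 1; clear it via x & ~(1 << 0) = x & ~1
→ 101001010 = 330

330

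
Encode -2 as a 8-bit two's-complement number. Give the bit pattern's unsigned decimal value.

2 in 8 bits: 00000010
Invert: 11111101
Add 1:  11111110 = 254
(Check: 2^8 - 2 = 256 - 2 = 254.)

254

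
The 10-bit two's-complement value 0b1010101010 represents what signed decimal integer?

pattern = 1010101010 (MSB is 1 ⇒ negative)
Invert: 0101010101, add 1 → 0101010110 = 342, so the value is -342.
(Equivalently: 682 - 2^10 = 682 - 1024 = -342.)

-342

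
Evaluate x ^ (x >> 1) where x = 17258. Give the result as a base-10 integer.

x = 100001101101010 = 17258
x>>1 = 010000110110101
XOR  = 110001011011111 = 25311
(x ^ (x >> 1) gives the standard binary-reflected Gray code of x.)

25311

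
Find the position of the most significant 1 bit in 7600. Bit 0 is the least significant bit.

7600 = 1110110110000
The topmost 1 is at position 12 (since 2^12 = 4096 ≤ 7600 < 8192).

12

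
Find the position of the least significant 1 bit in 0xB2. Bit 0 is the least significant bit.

1

0xB2 = 10110010
Trailing zeros: 1, so the lowest set bit is bit 1 (value 2).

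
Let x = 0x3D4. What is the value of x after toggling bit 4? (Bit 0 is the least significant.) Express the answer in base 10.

x = 01111010100
bit 4 is currently 1; toggle it via x ^ (1 << 4) = x ^ 16
→ 01111000100 = 964

964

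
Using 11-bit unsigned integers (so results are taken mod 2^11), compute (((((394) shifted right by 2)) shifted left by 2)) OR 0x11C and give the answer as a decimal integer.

412

394 = 00110001010
→ shifted right by 2 → 00001100010 = 98
→ shifted left by 2 (mod 2^11) → 00110001000 = 392
0x11C = 00100011100
→ OR → 00110011100 = 412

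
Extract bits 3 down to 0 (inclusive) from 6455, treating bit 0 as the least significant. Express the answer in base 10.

7

v = 1100100110111
Shift right by 0: 1100100110111
Mask low 4 bits: 0111 = 7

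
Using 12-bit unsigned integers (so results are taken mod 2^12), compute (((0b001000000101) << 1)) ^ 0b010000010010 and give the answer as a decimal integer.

24

0b001000000101 = 001000000101
→ << 1 (mod 2^12) → 010000001010 = 1034
0b010000010010 = 010000010010
→ ^ → 000000011000 = 24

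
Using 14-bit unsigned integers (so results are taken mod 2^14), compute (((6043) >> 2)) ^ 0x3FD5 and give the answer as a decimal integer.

14899

6043 = 01011110011011
→ >> 2 → 00010111100110 = 1510
0x3FD5 = 11111111010101
→ ^ → 11101000110011 = 14899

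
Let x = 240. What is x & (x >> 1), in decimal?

x = 11110000 = 240
x>>1 = 01111000
AND  = 01110000 = 112
(x & (x >> 1) has a 1 wherever x has two consecutive 1 bits.)

112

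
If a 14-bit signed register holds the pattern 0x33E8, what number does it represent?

-3096

pattern = 11001111101000 (MSB is 1 ⇒ negative)
Invert: 00110000010111, add 1 → 00110000011000 = 3096, so the value is -3096.
(Equivalently: 13288 - 2^14 = 13288 - 16384 = -3096.)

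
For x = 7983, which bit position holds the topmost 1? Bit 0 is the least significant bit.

7983 = 1111100101111
The topmost 1 is at position 12 (since 2^12 = 4096 ≤ 7983 < 8192).

12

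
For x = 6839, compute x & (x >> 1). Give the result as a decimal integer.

x = 1101010110111 = 6839
x>>1 = 0110101011011
AND  = 0100000010011 = 2067
(x & (x >> 1) has a 1 wherever x has two consecutive 1 bits.)

2067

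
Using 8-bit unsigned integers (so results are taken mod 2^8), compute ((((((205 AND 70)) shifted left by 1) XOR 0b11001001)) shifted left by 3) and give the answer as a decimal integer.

205 = 11001101
70 = 01000110
→ AND → 01000100 = 68
→ shifted left by 1 (mod 2^8) → 10001000 = 136
0b11001001 = 11001001
→ XOR → 01000001 = 65
→ shifted left by 3 (mod 2^8) → 00001000 = 8

8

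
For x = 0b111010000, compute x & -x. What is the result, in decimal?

16

x = 111010000 = 464
-x (two's complement) = …000110000
AND   = 000010000 = 16
(x & -x isolates the lowest set bit of x.)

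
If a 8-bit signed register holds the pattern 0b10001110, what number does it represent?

pattern = 10001110 (MSB is 1 ⇒ negative)
Invert: 01110001, add 1 → 01110010 = 114, so the value is -114.
(Equivalently: 142 - 2^8 = 142 - 256 = -114.)

-114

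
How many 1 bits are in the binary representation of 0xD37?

8

0xD37 = 110100110111
Count the 1s: 1 + 1 + 1 + 1 + 1 + 1 + 1 + 1 = 8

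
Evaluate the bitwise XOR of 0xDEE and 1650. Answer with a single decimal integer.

2972

0xDEE = 110111101110
1650 = 011001110010
XOR → 101110011100 = 2972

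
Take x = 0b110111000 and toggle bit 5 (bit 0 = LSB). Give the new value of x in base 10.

x = 110111000
bit 5 is currently 1; toggle it via x ^ (1 << 5) = x ^ 32
→ 110011000 = 408

408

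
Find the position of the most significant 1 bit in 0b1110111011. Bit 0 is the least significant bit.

0b1110111011 = 1110111011
The topmost 1 is at position 9 (since 2^9 = 512 ≤ 955 < 1024).

9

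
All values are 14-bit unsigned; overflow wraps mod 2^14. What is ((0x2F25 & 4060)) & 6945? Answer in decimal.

2816

0x2F25 = 10111100100101
4060 = 00111111011100
→ & → 00111100000100 = 3844
6945 = 01101100100001
→ & → 00101100000000 = 2816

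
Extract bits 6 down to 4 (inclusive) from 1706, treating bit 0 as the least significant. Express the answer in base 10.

v = 000011010101010
Shift right by 4: 00001101010
Mask low 3 bits: 010 = 2

2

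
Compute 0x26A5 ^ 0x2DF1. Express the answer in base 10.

2900

0x26A5 = 10011010100101
0x2DF1 = 10110111110001
XOR → 00101101010100 = 2900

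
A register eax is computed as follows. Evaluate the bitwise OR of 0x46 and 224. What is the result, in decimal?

0x46 = 01000110
224 = 11100000
 OR → 11100110 = 230

230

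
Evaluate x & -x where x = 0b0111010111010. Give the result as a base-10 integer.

2

x = 111010111010 = 3770
-x (two's complement) = …000101000110
AND   = 000000000010 = 2
(x & -x isolates the lowest set bit of x.)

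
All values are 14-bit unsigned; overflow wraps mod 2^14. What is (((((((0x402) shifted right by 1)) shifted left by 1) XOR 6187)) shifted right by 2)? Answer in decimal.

0x402 = 00010000000010
→ shifted right by 1 → 00001000000001 = 513
→ shifted left by 1 (mod 2^14) → 00010000000010 = 1026
6187 = 01100000101011
→ XOR → 01110000101001 = 7209
→ shifted right by 2 → 00011100001010 = 1802

1802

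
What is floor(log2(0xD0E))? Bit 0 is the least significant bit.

0xD0E = 110100001110
The topmost 1 is at position 11 (since 2^11 = 2048 ≤ 3342 < 4096).

11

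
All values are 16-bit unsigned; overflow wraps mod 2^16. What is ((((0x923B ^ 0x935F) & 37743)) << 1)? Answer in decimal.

712

0x923B = 1001001000111011
0x935F = 1001001101011111
→ ^ → 0000000101100100 = 356
37743 = 1001001101101111
→ & → 0000000101100100 = 356
→ << 1 (mod 2^16) → 0000001011001000 = 712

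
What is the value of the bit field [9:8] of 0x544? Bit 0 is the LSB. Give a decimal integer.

v = 10101000100
Shift right by 8: 101
Mask low 2 bits: 01 = 1

1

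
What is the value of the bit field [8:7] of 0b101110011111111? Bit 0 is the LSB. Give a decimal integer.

1

v = 101110011111111
Shift right by 7: 10111001
Mask low 2 bits: 01 = 1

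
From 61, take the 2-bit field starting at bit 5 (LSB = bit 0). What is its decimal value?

v = 000111101
Shift right by 5: 0001
Mask low 2 bits: 01 = 1

1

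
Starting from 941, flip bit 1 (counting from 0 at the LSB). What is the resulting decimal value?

943

x = 0001110101101
bit 1 is currently 0; toggle it via x ^ (1 << 1) = x ^ 2
→ 0001110101111 = 943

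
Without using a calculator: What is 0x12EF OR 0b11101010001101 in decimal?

15087

0x12EF = 01001011101111
b = 11101010001101
 OR → 11101011101111 = 15087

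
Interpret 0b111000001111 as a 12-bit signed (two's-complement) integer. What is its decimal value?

-497

pattern = 111000001111 (MSB is 1 ⇒ negative)
Invert: 000111110000, add 1 → 000111110001 = 497, so the value is -497.
(Equivalently: 3599 - 2^12 = 3599 - 4096 = -497.)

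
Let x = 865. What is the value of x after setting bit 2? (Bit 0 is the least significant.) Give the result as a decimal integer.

x = 1101100001
bit 2 is currently 0; set it via x | (1 << 2) = x | 4
→ 1101100101 = 869

869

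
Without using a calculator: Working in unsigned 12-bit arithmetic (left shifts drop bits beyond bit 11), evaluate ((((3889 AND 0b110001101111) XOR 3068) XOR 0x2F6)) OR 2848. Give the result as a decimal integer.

3889 = 111100110001
0b110001101111 = 110001101111
→ AND → 110000100001 = 3105
3068 = 101111111100
→ XOR → 011111011101 = 2013
0x2F6 = 001011110110
→ XOR → 010100101011 = 1323
2848 = 101100100000
→ OR → 111100101011 = 3883

3883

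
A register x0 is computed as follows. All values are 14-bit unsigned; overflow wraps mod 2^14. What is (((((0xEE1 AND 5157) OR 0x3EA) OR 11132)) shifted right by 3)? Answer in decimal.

0xEE1 = 00111011100001
5157 = 01010000100101
→ AND → 00010000100001 = 1057
0x3EA = 00001111101010
→ OR → 00011111101011 = 2027
11132 = 10101101111100
→ OR → 10111111111111 = 12287
→ shifted right by 3 → 00010111111111 = 1535

1535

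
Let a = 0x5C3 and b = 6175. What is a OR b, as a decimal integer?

7647

0x5C3 = 0010111000011
6175 = 1100000011111
 OR → 1110111011111 = 7647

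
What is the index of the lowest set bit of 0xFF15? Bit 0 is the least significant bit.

0

0xFF15 = 1111111100010101
Trailing zeros: 0, so the lowest set bit is bit 0 (value 1).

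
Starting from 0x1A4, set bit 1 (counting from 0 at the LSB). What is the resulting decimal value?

422

x = 110100100
bit 1 is currently 0; set it via x | (1 << 1) = x | 2
→ 110100110 = 422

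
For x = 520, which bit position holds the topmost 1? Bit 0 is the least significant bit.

520 = 1000001000
The topmost 1 is at position 9 (since 2^9 = 512 ≤ 520 < 1024).

9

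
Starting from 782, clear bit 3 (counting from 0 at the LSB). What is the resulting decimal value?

x = 000001100001110
bit 3 is currently 1; clear it via x & ~(1 << 3) = x & ~8
→ 000001100000110 = 774

774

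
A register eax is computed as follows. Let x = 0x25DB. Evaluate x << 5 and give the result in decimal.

310112

0x25DB = 0000010010111011011
shift left by 5 → 1001011101101100000 = 310112
(equivalently, 9691 × 2^5 = 9691 × 32)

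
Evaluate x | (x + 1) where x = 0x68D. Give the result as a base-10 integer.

x = 11010001101 = 1677
x + 1 = 11010001110
OR    = 11010001111 = 1679
(x | (x + 1) sets the lowest cleared bit.)

1679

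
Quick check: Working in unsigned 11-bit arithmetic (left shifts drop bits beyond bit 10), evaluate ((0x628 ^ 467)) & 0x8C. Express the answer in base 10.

136

0x628 = 11000101000
467 = 00111010011
→ ^ → 11111111011 = 2043
0x8C = 00010001100
→ & → 00010001000 = 136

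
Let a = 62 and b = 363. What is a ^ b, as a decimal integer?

341

62 = 000111110
363 = 101101011
XOR → 101010101 = 341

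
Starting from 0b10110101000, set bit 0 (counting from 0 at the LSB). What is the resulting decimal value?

1449

x = 10110101000
bit 0 is currently 0; set it via x | (1 << 0) = x | 1
→ 10110101001 = 1449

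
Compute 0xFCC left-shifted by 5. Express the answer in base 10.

0xFCC = 00000111111001100
shift left by 5 → 11111100110000000 = 129408
(equivalently, 4044 × 2^5 = 4044 × 32)

129408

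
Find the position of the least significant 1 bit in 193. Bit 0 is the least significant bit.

193 = 11000001
Trailing zeros: 0, so the lowest set bit is bit 0 (value 1).

0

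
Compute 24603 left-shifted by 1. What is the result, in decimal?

49206

24603 = 0110000000011011
shift left by 1 → 1100000000110110 = 49206
(equivalently, 24603 × 2^1 = 24603 × 2)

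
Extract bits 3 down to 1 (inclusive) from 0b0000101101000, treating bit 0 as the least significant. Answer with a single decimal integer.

4

v = 0000101101000
Shift right by 1: 000010110100
Mask low 3 bits: 100 = 4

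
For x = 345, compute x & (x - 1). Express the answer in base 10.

344

x = 101011001 = 345
x - 1 = 101011000
AND   = 101011000 = 344
(x & (x - 1) clears the lowest set bit of x.)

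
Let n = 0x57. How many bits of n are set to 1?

5

0x57 = 1010111
Count the 1s: 1 + 1 + 1 + 1 + 1 = 5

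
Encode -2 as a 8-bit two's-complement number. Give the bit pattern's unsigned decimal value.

2 in 8 bits: 00000010
Invert: 11111101
Add 1:  11111110 = 254
(Check: 2^8 - 2 = 256 - 2 = 254.)

254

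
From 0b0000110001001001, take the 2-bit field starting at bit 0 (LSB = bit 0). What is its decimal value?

v = 0000110001001001
Shift right by 0: 0000110001001001
Mask low 2 bits: 01 = 1

1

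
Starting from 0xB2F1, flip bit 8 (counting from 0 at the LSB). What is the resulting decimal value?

46065

x = 1011001011110001
bit 8 is currently 0; toggle it via x ^ (1 << 8) = x ^ 256
→ 1011001111110001 = 46065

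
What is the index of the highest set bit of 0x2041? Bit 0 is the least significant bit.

0x2041 = 10000001000001
The topmost 1 is at position 13 (since 2^13 = 8192 ≤ 8257 < 16384).

13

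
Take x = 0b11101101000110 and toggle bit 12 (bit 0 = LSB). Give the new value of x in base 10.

x = 11101101000110
bit 12 is currently 1; toggle it via x ^ (1 << 12) = x ^ 4096
→ 10101101000110 = 11078

11078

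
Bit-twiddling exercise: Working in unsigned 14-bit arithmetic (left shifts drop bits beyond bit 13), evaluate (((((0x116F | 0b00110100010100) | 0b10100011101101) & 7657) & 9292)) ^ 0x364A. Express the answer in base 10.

12802

0x116F = 01000101101111
0b00110100010100 = 00110100010100
→ | → 01110101111111 = 7551
0b10100011101101 = 10100011101101
→ | → 11110111111111 = 15871
7657 = 01110111101001
→ & → 01110111101001 = 7657
9292 = 10010001001100
→ & → 00010001001000 = 1096
0x364A = 11011001001010
→ ^ → 11001000000010 = 12802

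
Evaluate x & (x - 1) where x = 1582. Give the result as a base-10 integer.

x = 11000101110 = 1582
x - 1 = 11000101101
AND   = 11000101100 = 1580
(x & (x - 1) clears the lowest set bit of x.)

1580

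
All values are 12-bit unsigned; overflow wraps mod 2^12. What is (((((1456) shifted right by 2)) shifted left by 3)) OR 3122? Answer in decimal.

1456 = 010110110000
→ shifted right by 2 → 000101101100 = 364
→ shifted left by 3 (mod 2^12) → 101101100000 = 2912
3122 = 110000110010
→ OR → 111101110010 = 3954

3954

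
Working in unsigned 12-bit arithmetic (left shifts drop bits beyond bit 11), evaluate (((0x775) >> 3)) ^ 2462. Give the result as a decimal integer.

0x775 = 011101110101
→ >> 3 → 000011101110 = 238
2462 = 100110011110
→ ^ → 100101110000 = 2416

2416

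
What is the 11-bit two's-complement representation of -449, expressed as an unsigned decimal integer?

1599

449 in 11 bits: 00111000001
Invert: 11000111110
Add 1:  11000111111 = 1599
(Check: 2^11 - 449 = 2048 - 449 = 1599.)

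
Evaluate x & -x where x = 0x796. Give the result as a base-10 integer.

x = 11110010110 = 1942
-x (two's complement) = …00001101010
AND   = 00000000010 = 2
(x & -x isolates the lowest set bit of x.)

2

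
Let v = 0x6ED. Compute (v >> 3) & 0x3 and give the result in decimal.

1

v = 11011101101
Shift right by 3: 11011101
Mask low 2 bits: 01 = 1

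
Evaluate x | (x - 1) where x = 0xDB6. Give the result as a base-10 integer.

x = 110110110110 = 3510
x - 1 = 110110110101
OR    = 110110110111 = 3511
(x | (x - 1) sets all bits below the lowest set bit.)

3511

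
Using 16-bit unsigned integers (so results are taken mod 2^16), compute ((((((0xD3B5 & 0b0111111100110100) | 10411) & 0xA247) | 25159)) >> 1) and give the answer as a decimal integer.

0xD3B5 = 1101001110110101
0b0111111100110100 = 0111111100110100
→ & → 0101001100110100 = 21300
10411 = 0010100010101011
→ | → 0111101110111111 = 31679
0xA247 = 1010001001000111
→ & → 0010001000000111 = 8711
25159 = 0110001001000111
→ | → 0110001001000111 = 25159
→ >> 1 → 0011000100100011 = 12579

12579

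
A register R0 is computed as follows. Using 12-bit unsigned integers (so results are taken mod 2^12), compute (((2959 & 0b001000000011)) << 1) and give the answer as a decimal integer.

1030

2959 = 101110001111
0b001000000011 = 001000000011
→ & → 001000000011 = 515
→ << 1 (mod 2^12) → 010000000110 = 1030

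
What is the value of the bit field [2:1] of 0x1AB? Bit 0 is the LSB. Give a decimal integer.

v = 110101011
Shift right by 1: 11010101
Mask low 2 bits: 01 = 1

1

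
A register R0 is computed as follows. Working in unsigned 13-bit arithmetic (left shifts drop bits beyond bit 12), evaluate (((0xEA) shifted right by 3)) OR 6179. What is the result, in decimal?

0xEA = 0000011101010
→ shifted right by 3 → 0000000011101 = 29
6179 = 1100000100011
→ OR → 1100000111111 = 6207

6207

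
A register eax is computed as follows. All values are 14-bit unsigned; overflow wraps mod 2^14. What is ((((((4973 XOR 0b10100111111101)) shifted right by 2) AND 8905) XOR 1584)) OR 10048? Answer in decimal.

4973 = 01001101101101
0b10100111111101 = 10100111111101
→ XOR → 11101010010000 = 14992
→ shifted right by 2 → 00111010100100 = 3748
8905 = 10001011001001
→ AND → 00001010000000 = 640
1584 = 00011000110000
→ XOR → 00010010110000 = 1200
10048 = 10011101000000
→ OR → 10011111110000 = 10224

10224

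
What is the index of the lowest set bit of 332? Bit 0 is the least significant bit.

2

332 = 101001100
Trailing zeros: 2, so the lowest set bit is bit 2 (value 4).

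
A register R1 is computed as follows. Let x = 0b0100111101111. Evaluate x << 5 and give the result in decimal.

x = 00000100111101111
shift left by 5 → 10011110111100000 = 81376
(equivalently, 2543 × 2^5 = 2543 × 32)

81376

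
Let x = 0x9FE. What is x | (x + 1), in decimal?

x = 100111111110 = 2558
x + 1 = 100111111111
OR    = 100111111111 = 2559
(x | (x + 1) sets the lowest cleared bit.)

2559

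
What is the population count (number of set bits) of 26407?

9

26407 = 110011100100111
Count the 1s: 1 + 1 + 1 + 1 + 1 + 1 + 1 + 1 + 1 = 9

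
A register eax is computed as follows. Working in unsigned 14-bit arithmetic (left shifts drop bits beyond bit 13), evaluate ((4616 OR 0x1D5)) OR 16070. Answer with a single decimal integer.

4616 = 01001000001000
0x1D5 = 00000111010101
→ OR → 01001111011101 = 5085
16070 = 11111011000110
→ OR → 11111111011111 = 16351

16351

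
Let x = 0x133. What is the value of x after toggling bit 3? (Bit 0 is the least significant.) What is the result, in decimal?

315

x = 0100110011
bit 3 is currently 0; toggle it via x ^ (1 << 3) = x ^ 8
→ 0100111011 = 315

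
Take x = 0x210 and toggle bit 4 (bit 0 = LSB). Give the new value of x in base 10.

512

x = 01000010000
bit 4 is currently 1; toggle it via x ^ (1 << 4) = x ^ 16
→ 01000000000 = 512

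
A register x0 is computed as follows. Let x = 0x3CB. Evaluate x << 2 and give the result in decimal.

3884

0x3CB = 001111001011
shift left by 2 → 111100101100 = 3884
(equivalently, 971 × 2^2 = 971 × 4)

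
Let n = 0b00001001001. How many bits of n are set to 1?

n = 1001001
Count the 1s: 1 + 1 + 1 = 3

3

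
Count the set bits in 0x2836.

0x2836 = 10100000110110
Count the 1s: 1 + 1 + 1 + 1 + 1 + 1 = 6

6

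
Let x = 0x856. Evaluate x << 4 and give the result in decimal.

0x856 = 0000100001010110
shift left by 4 → 1000010101100000 = 34144
(equivalently, 2134 × 2^4 = 2134 × 16)

34144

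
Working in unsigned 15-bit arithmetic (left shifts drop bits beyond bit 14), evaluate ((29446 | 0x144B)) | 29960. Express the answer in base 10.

29446 = 111001100000110
0x144B = 001010001001011
→ | → 111011101001111 = 30543
29960 = 111010100001000
→ | → 111011101001111 = 30543

30543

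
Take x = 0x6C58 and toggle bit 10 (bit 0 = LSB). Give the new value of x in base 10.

26712

x = 110110001011000
bit 10 is currently 1; toggle it via x ^ (1 << 10) = x ^ 1024
→ 110100001011000 = 26712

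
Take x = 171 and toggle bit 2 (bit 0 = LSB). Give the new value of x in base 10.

x = 0010101011
bit 2 is currently 0; toggle it via x ^ (1 << 2) = x ^ 4
→ 0010101111 = 175

175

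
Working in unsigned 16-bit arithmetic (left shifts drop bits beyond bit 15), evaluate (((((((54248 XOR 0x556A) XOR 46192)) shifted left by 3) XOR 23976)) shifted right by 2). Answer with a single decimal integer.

12942

54248 = 1101001111101000
0x556A = 0101010101101010
→ XOR → 1000011010000010 = 34434
46192 = 1011010001110000
→ XOR → 0011001011110010 = 13042
→ shifted left by 3 (mod 2^16) → 1001011110010000 = 38800
23976 = 0101110110101000
→ XOR → 1100101000111000 = 51768
→ shifted right by 2 → 0011001010001110 = 12942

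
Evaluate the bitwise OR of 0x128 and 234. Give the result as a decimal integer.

0x128 = 100101000
234 = 011101010
 OR → 111101010 = 490

490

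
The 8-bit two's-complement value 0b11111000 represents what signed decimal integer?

pattern = 11111000 (MSB is 1 ⇒ negative)
Invert: 00000111, add 1 → 00001000 = 8, so the value is -8.
(Equivalently: 248 - 2^8 = 248 - 256 = -8.)

-8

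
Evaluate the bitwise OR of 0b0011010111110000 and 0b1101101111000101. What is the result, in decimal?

65525

a = 0011010111110000
b = 1101101111000101
 OR → 1111111111110101 = 65525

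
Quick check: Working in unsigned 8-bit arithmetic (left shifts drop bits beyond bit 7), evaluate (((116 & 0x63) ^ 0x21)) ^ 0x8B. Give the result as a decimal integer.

202

116 = 01110100
0x63 = 01100011
→ & → 01100000 = 96
0x21 = 00100001
→ ^ → 01000001 = 65
0x8B = 10001011
→ ^ → 11001010 = 202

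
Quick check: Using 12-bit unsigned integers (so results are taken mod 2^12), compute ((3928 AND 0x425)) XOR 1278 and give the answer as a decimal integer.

254

3928 = 111101011000
0x425 = 010000100101
→ AND → 010000000000 = 1024
1278 = 010011111110
→ XOR → 000011111110 = 254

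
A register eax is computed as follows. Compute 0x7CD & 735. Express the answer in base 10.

0x7CD = 11111001101
735 = 01011011111
AND → 01011001101 = 717

717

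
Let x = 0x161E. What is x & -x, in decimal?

x = 1011000011110 = 5662
-x (two's complement) = …0100111100010
AND   = 0000000000010 = 2
(x & -x isolates the lowest set bit of x.)

2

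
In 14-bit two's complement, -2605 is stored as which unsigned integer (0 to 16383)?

2605 in 14 bits: 00101000101101
Invert: 11010111010010
Add 1:  11010111010011 = 13779
(Check: 2^14 - 2605 = 16384 - 2605 = 13779.)

13779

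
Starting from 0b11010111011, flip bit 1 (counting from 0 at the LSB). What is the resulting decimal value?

1721

x = 11010111011
bit 1 is currently 1; toggle it via x ^ (1 << 1) = x ^ 2
→ 11010111001 = 1721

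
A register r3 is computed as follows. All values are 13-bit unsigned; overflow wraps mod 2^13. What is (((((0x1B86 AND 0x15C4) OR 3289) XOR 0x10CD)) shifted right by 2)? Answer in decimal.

836

0x1B86 = 1101110000110
0x15C4 = 1010111000100
→ AND → 1000110000100 = 4484
3289 = 0110011011001
→ OR → 1110111011101 = 7645
0x10CD = 1000011001101
→ XOR → 0110100010000 = 3344
→ shifted right by 2 → 0001101000100 = 836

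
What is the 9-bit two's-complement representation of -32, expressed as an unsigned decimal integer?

32 in 9 bits: 000100000
Invert: 111011111
Add 1:  111100000 = 480
(Check: 2^9 - 32 = 512 - 32 = 480.)

480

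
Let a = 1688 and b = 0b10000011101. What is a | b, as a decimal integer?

1693

1688 = 11010011000
b = 10000011101
 OR → 11010011101 = 1693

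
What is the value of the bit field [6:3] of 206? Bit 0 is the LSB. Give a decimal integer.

9

v = 11001110
Shift right by 3: 11001
Mask low 4 bits: 1001 = 9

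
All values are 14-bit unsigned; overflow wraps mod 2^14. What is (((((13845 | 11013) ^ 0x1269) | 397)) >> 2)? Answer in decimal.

2943

13845 = 11011000010101
11013 = 10101100000101
→ | → 11111100010101 = 16149
0x1269 = 01001001101001
→ ^ → 10110101111100 = 11644
397 = 00000110001101
→ | → 10110111111101 = 11773
→ >> 2 → 00101101111111 = 2943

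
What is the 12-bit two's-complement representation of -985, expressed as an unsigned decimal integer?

3111

985 in 12 bits: 001111011001
Invert: 110000100110
Add 1:  110000100111 = 3111
(Check: 2^12 - 985 = 4096 - 985 = 3111.)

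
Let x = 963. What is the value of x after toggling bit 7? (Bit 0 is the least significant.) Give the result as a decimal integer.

x = 01111000011
bit 7 is currently 1; toggle it via x ^ (1 << 7) = x ^ 128
→ 01101000011 = 835

835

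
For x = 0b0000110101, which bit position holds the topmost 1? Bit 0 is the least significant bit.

0b0000110101 = 110101
The topmost 1 is at position 5 (since 2^5 = 32 ≤ 53 < 64).

5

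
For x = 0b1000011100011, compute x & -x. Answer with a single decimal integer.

x = 1000011100011 = 4323
-x (two's complement) = …0111100011101
AND   = 0000000000001 = 1
(x & -x isolates the lowest set bit of x.)

1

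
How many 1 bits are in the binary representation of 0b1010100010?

n = 1010100010
Count the 1s: 1 + 1 + 1 + 1 = 4

4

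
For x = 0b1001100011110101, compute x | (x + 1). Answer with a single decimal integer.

x = 1001100011110101 = 39157
x + 1 = 1001100011110110
OR    = 1001100011110111 = 39159
(x | (x + 1) sets the lowest cleared bit.)

39159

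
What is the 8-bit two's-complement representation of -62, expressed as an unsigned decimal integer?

194

62 in 8 bits: 00111110
Invert: 11000001
Add 1:  11000010 = 194
(Check: 2^8 - 62 = 256 - 62 = 194.)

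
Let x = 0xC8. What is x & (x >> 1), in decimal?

64

x = 11001000 = 200
x>>1 = 01100100
AND  = 01000000 = 64
(x & (x >> 1) has a 1 wherever x has two consecutive 1 bits.)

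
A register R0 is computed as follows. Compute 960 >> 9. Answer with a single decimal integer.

1

960 = 1111000000
shift right by 9 → 0000000001 = 1
(equivalently, floor(960 / 512))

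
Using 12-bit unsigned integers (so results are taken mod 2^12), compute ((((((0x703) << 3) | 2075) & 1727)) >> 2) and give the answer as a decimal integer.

6

0x703 = 011100000011
→ << 3 (mod 2^12) → 100000011000 = 2072
2075 = 100000011011
→ | → 100000011011 = 2075
1727 = 011010111111
→ & → 000000011011 = 27
→ >> 2 → 000000000110 = 6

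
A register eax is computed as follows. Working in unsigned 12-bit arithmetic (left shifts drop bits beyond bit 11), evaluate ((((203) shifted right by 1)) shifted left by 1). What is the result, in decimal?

202

203 = 000011001011
→ shifted right by 1 → 000001100101 = 101
→ shifted left by 1 (mod 2^12) → 000011001010 = 202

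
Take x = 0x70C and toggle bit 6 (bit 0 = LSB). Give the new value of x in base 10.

x = 11100001100
bit 6 is currently 0; toggle it via x ^ (1 << 6) = x ^ 64
→ 11101001100 = 1868

1868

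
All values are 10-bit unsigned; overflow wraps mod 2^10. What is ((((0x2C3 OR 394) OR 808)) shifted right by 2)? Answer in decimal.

250

0x2C3 = 1011000011
394 = 0110001010
→ OR → 1111001011 = 971
808 = 1100101000
→ OR → 1111101011 = 1003
→ shifted right by 2 → 0011111010 = 250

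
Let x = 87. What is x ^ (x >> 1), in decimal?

124

x = 1010111 = 87
x>>1 = 0101011
XOR  = 1111100 = 124
(x ^ (x >> 1) gives the standard binary-reflected Gray code of x.)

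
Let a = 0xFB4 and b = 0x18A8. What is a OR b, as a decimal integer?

0xFB4 = 0111110110100
0x18A8 = 1100010101000
 OR → 1111110111100 = 8124

8124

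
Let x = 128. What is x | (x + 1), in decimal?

x = 10000000 = 128
x + 1 = 10000001
OR    = 10000001 = 129
(x | (x + 1) sets the lowest cleared bit.)

129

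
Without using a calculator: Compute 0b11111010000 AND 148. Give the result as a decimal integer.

a = 11111010000
148 = 00010010100
AND → 00010010000 = 144

144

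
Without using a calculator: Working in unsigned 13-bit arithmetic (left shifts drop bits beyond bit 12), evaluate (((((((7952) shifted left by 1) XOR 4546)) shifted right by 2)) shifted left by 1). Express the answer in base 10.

2032

7952 = 1111100010000
→ shifted left by 1 (mod 2^13) → 1111000100000 = 7712
4546 = 1000111000010
→ XOR → 0111111100010 = 4066
→ shifted right by 2 → 0001111111000 = 1016
→ shifted left by 1 (mod 2^13) → 0011111110000 = 2032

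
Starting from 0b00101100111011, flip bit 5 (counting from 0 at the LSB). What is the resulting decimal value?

x = 00101100111011
bit 5 is currently 1; toggle it via x ^ (1 << 5) = x ^ 32
→ 00101100011011 = 2843

2843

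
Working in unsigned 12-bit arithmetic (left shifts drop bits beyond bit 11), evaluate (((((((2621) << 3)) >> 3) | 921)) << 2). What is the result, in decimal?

3828

2621 = 101000111101
→ << 3 (mod 2^12) → 000111101000 = 488
→ >> 3 → 000000111101 = 61
921 = 001110011001
→ | → 001110111101 = 957
→ << 2 (mod 2^12) → 111011110100 = 3828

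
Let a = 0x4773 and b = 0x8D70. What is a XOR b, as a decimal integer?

51715

0x4773 = 0100011101110011
0x8D70 = 1000110101110000
XOR → 1100101000000011 = 51715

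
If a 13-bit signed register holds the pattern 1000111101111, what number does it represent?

pattern = 1000111101111 (MSB is 1 ⇒ negative)
Invert: 0111000010000, add 1 → 0111000010001 = 3601, so the value is -3601.
(Equivalently: 4591 - 2^13 = 4591 - 8192 = -3601.)

-3601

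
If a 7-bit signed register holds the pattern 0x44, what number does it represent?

-60

pattern = 1000100 (MSB is 1 ⇒ negative)
Invert: 0111011, add 1 → 0111100 = 60, so the value is -60.
(Equivalently: 68 - 2^7 = 68 - 128 = -60.)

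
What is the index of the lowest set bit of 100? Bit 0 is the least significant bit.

100 = 1100100
Trailing zeros: 2, so the lowest set bit is bit 2 (value 4).

2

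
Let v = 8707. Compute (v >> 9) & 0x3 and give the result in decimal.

1

v = 10001000000011
Shift right by 9: 10001
Mask low 2 bits: 01 = 1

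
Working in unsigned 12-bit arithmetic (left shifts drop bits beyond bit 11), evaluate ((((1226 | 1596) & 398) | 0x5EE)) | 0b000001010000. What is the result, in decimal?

1534

1226 = 010011001010
1596 = 011000111100
→ | → 011011111110 = 1790
398 = 000110001110
→ & → 000010001110 = 142
0x5EE = 010111101110
→ | → 010111101110 = 1518
0b000001010000 = 000001010000
→ | → 010111111110 = 1534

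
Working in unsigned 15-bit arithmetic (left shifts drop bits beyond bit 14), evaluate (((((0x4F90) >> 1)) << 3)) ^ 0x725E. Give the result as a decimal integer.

0x4F90 = 100111110010000
→ >> 1 → 010011111001000 = 10184
→ << 3 (mod 2^15) → 011111001000000 = 15936
0x725E = 111001001011110
→ ^ → 100110000011110 = 19486

19486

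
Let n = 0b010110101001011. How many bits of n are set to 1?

8

n = 10110101001011
Count the 1s: 1 + 1 + 1 + 1 + 1 + 1 + 1 + 1 = 8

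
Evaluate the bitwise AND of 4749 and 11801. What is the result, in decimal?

521

4749 = 01001010001101
11801 = 10111000011001
AND → 00001000001001 = 521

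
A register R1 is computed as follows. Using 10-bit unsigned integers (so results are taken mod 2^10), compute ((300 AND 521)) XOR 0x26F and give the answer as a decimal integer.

300 = 0100101100
521 = 1000001001
→ AND → 0000001000 = 8
0x26F = 1001101111
→ XOR → 1001100111 = 615

615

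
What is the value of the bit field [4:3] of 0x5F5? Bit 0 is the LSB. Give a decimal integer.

v = 010111110101
Shift right by 3: 010111110
Mask low 2 bits: 10 = 2

2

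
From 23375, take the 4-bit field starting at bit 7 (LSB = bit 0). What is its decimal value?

v = 0101101101001111
Shift right by 7: 010110110
Mask low 4 bits: 0110 = 6

6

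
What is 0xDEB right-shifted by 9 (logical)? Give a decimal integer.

0xDEB = 110111101011
shift right by 9 → 000000000110 = 6
(equivalently, floor(3563 / 512))

6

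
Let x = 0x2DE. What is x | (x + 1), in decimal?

735

x = 1011011110 = 734
x + 1 = 1011011111
OR    = 1011011111 = 735
(x | (x + 1) sets the lowest cleared bit.)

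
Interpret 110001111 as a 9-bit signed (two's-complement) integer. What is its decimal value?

-113

pattern = 110001111 (MSB is 1 ⇒ negative)
Invert: 001110000, add 1 → 001110001 = 113, so the value is -113.
(Equivalently: 399 - 2^9 = 399 - 512 = -113.)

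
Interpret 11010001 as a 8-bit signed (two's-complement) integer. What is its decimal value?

-47

pattern = 11010001 (MSB is 1 ⇒ negative)
Invert: 00101110, add 1 → 00101111 = 47, so the value is -47.
(Equivalently: 209 - 2^8 = 209 - 256 = -47.)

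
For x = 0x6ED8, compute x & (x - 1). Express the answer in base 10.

x = 110111011011000 = 28376
x - 1 = 110111011010111
AND   = 110111011010000 = 28368
(x & (x - 1) clears the lowest set bit of x.)

28368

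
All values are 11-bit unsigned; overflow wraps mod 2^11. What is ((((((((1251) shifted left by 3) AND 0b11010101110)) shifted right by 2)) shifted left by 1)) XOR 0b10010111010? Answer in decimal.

1982

1251 = 10011100011
→ shifted left by 3 (mod 2^11) → 11100011000 = 1816
0b11010101110 = 11010101110
→ AND → 11000001000 = 1544
→ shifted right by 2 → 00110000010 = 386
→ shifted left by 1 (mod 2^11) → 01100000100 = 772
0b10010111010 = 10010111010
→ XOR → 11110111110 = 1982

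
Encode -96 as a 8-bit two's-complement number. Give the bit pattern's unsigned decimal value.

160

96 in 8 bits: 01100000
Invert: 10011111
Add 1:  10100000 = 160
(Check: 2^8 - 96 = 256 - 96 = 160.)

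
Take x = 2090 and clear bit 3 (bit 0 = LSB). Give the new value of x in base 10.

x = 0100000101010
bit 3 is currently 1; clear it via x & ~(1 << 3) = x & ~8
→ 0100000100010 = 2082

2082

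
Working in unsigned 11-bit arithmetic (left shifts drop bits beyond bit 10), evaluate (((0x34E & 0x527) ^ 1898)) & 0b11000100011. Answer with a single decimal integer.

1568

0x34E = 01101001110
0x527 = 10100100111
→ & → 00100000110 = 262
1898 = 11101101010
→ ^ → 11001101100 = 1644
0b11000100011 = 11000100011
→ & → 11000100000 = 1568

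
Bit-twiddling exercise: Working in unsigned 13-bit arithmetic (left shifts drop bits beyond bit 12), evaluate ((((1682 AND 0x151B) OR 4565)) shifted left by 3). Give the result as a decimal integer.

3768

1682 = 0011010010010
0x151B = 1010100011011
→ AND → 0010000010010 = 1042
4565 = 1000111010101
→ OR → 1010111010111 = 5591
→ shifted left by 3 (mod 2^13) → 0111010111000 = 3768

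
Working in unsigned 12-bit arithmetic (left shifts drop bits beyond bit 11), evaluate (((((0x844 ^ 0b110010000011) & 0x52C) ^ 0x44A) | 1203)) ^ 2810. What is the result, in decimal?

3589

0x844 = 100001000100
0b110010000011 = 110010000011
→ ^ → 010011000111 = 1223
0x52C = 010100101100
→ & → 010000000100 = 1028
0x44A = 010001001010
→ ^ → 000001001110 = 78
1203 = 010010110011
→ | → 010011111111 = 1279
2810 = 101011111010
→ ^ → 111000000101 = 3589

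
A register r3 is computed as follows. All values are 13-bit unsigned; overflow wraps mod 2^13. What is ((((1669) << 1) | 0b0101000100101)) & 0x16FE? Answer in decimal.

1582

1669 = 0011010000101
→ << 1 (mod 2^13) → 0110100001010 = 3338
0b0101000100101 = 0101000100101
→ | → 0111100101111 = 3887
0x16FE = 1011011111110
→ & → 0011000101110 = 1582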